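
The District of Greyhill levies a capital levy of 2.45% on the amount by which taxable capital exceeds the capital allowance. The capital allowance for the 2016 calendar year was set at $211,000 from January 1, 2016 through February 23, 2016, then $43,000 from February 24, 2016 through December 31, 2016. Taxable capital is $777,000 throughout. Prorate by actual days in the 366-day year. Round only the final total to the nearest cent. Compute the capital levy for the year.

$17,375.72

January 1 – February 23, 2016: 54 days, exemption $211,000 → ($777,000 − $211,000) × 2.45% × 54/366 = $2,045.9508
February 24 – December 31, 2016: 312 days, exemption $43,000 → ($777,000 − $43,000) × 2.45% × 312/366 = $15,329.7705
Total = $17,375.7213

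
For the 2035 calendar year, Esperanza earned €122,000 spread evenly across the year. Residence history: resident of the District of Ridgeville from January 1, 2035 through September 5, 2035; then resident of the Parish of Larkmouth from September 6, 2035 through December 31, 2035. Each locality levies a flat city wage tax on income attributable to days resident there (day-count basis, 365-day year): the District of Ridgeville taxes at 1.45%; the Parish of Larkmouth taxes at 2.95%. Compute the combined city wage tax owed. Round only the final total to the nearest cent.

€2,355.60

The District of Ridgeville, January 1 – September 5, 2035: 248 days → €122,000 × 1.45% × 248/365 = €1,201.9507
The Parish of Larkmouth, September 6 – December 31, 2035: 117 days → €122,000 × 2.95% × 117/365 = €1,153.6521
Total = €2,355.6027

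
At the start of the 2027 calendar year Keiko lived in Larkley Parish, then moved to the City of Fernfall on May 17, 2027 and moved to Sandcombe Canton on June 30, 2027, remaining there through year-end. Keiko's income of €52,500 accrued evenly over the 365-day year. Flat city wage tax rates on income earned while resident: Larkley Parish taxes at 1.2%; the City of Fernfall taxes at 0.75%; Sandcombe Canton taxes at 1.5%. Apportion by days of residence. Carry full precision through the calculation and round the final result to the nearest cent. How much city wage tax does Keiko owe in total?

Larkley Parish, January 1 – May 16, 2027: 136 days → €52,500 × 1.2% × 136/365 = €234.7397
The City of Fernfall, May 17 – June 29, 2027: 44 days → €52,500 × 0.75% × 44/365 = €47.4658
Sandcombe Canton, June 30 – December 31, 2027: 185 days → €52,500 × 1.5% × 185/365 = €399.1438
Total = €681.3493

€681.35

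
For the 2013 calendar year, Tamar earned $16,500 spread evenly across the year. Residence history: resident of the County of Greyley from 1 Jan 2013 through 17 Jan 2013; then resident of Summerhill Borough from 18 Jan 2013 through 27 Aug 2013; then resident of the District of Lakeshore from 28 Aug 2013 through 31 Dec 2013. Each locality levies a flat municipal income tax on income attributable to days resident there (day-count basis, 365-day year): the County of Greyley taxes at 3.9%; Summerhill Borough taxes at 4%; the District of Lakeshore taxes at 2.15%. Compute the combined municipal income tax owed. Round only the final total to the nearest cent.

The County of Greyley, 1 Jan – 17 Jan 2013: 17 days → $16,500 × 3.9% × 17/365 = $29.9712
Summerhill Borough, 18 Jan – 27 Aug 2013: 222 days → $16,500 × 4% × 222/365 = $401.4247
The District of Lakeshore, 28 Aug – 31 Dec 2013: 126 days → $16,500 × 2.15% × 126/365 = $122.4616
Total = $553.8575

$553.86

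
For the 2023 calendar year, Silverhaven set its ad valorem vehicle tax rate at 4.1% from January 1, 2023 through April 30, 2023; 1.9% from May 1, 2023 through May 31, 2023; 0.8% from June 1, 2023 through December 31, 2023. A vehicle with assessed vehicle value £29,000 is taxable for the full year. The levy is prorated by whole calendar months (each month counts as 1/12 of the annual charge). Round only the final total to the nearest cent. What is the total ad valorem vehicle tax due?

January 1 – April 30, 2023: 4 months at 4.1% → £29,000 × 4.1% × 4/12 = £396.3333
May 1 – May 31, 2023: 1 month at 1.9% → £29,000 × 1.9% × 1/12 = £45.9167
June 1 – December 31, 2023: 7 months at 0.8% → £29,000 × 0.8% × 7/12 = £135.3333
Total = £577.5833

£577.58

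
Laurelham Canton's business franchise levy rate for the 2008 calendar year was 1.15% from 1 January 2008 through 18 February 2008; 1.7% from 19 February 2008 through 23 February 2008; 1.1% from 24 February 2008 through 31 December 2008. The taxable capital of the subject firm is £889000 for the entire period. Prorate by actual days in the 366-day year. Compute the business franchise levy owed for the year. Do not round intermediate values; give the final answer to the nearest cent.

1 January – 18 February 2008: 49 days at 1.15% → £889000 × 1.15% × 49/366 = £1368.7199
19 February – 23 February 2008: 5 days at 1.7% → £889000 × 1.7% × 5/366 = £206.4617
24 February – 31 December 2008: 312 days at 1.1% → £889000 × 1.1% × 312/366 = £8336.1967
Total = £9911.3784

£9911.38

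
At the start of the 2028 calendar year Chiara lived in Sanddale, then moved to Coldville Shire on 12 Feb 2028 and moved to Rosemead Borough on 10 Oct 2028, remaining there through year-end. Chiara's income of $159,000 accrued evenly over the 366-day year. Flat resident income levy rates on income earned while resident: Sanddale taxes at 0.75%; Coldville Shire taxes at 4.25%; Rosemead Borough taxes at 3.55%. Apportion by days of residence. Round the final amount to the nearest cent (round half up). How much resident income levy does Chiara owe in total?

$5,866.49

Sanddale, 1 Jan – 11 Feb 2028: 42 days → $159,000 × 0.75% × 42/366 = $136.8443
Coldville Shire, 12 Feb – 9 Oct 2028: 241 days → $159,000 × 4.25% × 241/366 = $4,449.6107
Rosemead Borough, 10 Oct – 31 Dec 2028: 83 days → $159,000 × 3.55% × 83/366 = $1,280.0369
Total = $5,866.4918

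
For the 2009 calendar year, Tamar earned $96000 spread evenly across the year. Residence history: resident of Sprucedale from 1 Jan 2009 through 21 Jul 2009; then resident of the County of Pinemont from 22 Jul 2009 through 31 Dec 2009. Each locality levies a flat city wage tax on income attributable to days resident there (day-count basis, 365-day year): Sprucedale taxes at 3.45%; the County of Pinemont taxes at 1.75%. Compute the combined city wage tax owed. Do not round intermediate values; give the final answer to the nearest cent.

$2583.19

Sprucedale, 1 Jan – 21 Jul 2009: 202 days → $96000 × 3.45% × 202/365 = $1832.9425
The County of Pinemont, 22 Jul – 31 Dec 2009: 163 days → $96000 × 1.75% × 163/365 = $750.2466
Total = $2583.1890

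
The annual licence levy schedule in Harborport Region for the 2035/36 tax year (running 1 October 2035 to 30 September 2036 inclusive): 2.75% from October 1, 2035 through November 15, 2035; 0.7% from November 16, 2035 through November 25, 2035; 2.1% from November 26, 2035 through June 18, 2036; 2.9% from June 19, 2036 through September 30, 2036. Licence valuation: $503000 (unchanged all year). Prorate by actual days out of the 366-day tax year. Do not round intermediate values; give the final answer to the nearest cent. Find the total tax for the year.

October 1 – November 15, 2035: 46 days at 2.75% → $503000 × 2.75% × 46/366 = $1738.5109
November 16 – November 25, 2035: 10 days at 0.7% → $503000 × 0.7% × 10/366 = $96.2022
November 26, 2035 – June 18, 2036: 206 days at 2.1% → $503000 × 2.1% × 206/366 = $5945.2951
June 19 – September 30, 2036: 104 days at 2.9% → $503000 × 2.9% × 104/366 = $4144.9399
Total = $11924.9481

$11924.95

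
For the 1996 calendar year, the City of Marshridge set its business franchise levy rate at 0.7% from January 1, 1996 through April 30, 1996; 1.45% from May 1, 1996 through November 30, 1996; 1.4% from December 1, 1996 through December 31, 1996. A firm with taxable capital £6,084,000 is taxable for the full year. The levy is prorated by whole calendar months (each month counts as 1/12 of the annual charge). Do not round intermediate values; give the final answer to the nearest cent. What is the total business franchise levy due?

January 1 – April 30, 1996: 4 months at 0.7% → £6,084,000 × 0.7% × 4/12 = £14,196.0000
May 1 – November 30, 1996: 7 months at 1.45% → £6,084,000 × 1.45% × 7/12 = £51,460.5000
December 1 – December 31, 1996: 1 month at 1.4% → £6,084,000 × 1.4% × 1/12 = £7,098.0000
Total = £72,754.5000

£72,754.50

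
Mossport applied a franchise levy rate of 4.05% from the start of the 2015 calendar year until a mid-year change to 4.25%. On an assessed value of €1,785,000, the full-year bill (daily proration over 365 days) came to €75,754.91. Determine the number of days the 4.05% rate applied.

11 days

Let d = days at the first rate; then 365 − d days at the second rate.
€1,785,000 × [4.05%·d + 4.25%·(365−d)] / 365 = €75,754.91
Solving gives d = 11, so the new rate took effect on 12 January 2015.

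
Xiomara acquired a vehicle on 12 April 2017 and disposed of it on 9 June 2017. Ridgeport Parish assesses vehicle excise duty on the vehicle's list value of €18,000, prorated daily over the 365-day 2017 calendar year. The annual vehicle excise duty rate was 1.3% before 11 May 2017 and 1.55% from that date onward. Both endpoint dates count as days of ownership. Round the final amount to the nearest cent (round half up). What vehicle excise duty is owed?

12 April – 10 May 2017: 29 days at 1.3% → €18,000 × 1.3% × 29/365 = €18.5918
11 May – 9 June 2017: 30 days at 1.55% → €18,000 × 1.55% × 30/365 = €22.9315
Total = €41.5233

€41.52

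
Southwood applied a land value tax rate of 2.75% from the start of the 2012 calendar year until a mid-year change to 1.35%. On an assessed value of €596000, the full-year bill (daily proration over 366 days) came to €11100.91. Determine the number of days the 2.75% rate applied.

Let d = days at the first rate; then 366 − d days at the second rate.
€596000 × [2.75%·d + 1.35%·(366−d)] / 366 = €11100.91
Solving gives d = 134, so the new rate took effect on May 14, 2012.

134 days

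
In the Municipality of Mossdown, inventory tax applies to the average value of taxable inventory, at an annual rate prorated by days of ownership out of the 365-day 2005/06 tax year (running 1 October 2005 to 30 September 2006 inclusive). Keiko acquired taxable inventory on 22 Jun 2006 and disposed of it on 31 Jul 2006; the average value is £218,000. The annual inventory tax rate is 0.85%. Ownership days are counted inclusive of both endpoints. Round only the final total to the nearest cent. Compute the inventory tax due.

Days held (22 Jun – 31 Jul 2006): 40 out of 365
Tax = £218,000 × 0.85% × 40/365 = £203.0685

£203.07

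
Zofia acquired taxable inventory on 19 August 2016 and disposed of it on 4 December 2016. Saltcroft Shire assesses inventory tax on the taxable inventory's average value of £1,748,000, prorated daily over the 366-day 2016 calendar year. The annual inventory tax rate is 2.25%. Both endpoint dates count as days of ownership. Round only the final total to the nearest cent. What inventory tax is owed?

£11,605.57

Days held (19 August – 4 December 2016): 108 out of 366
Tax = £1,748,000 × 2.25% × 108/366 = £11,605.5738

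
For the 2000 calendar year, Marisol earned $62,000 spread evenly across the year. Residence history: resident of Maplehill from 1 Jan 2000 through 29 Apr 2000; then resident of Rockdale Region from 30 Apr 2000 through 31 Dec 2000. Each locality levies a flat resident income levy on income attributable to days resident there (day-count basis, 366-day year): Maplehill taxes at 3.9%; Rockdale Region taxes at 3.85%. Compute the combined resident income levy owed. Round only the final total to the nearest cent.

$2,397.16

Maplehill, 1 Jan – 29 Apr 2000: 120 days → $62,000 × 3.9% × 120/366 = $792.7869
Rockdale Region, 30 Apr – 31 Dec 2000: 246 days → $62,000 × 3.85% × 246/366 = $1,604.3770
Total = $2,397.1639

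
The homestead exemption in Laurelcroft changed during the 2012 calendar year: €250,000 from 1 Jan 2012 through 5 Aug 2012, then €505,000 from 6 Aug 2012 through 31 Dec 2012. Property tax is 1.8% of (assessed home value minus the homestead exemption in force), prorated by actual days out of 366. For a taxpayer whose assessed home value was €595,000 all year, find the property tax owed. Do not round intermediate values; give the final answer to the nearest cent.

1 Jan – 5 Aug 2012: 218 days, exemption €250,000 → (€595,000 − €250,000) × 1.8% × 218/366 = €3,698.8525
6 Aug – 31 Dec 2012: 148 days, exemption €505,000 → (€595,000 − €505,000) × 1.8% × 148/366 = €655.0820
Total = €4,353.9344

€4,353.93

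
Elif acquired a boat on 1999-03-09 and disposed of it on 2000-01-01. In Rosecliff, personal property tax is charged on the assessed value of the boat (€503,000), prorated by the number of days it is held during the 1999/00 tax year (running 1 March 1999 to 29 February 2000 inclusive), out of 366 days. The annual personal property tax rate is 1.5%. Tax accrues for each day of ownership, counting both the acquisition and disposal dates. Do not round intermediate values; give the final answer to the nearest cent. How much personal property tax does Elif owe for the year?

Days held (1999-03-09 to 2000-01-01): 299 out of 366
Tax = €503,000 × 1.5% × 299/366 = €6,163.8115

€6,163.81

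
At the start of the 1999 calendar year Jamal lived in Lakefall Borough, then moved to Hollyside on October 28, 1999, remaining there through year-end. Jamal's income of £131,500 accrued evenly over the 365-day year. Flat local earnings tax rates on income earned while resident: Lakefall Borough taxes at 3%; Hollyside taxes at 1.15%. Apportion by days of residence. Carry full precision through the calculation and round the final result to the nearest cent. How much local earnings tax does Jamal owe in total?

Lakefall Borough, January 1 – October 27, 1999: 300 days → £131,500 × 3% × 300/365 = £3,242.4658
Hollyside, October 28 – December 31, 1999: 65 days → £131,500 × 1.15% × 65/365 = £269.3048
Total = £3,511.7705

£3,511.77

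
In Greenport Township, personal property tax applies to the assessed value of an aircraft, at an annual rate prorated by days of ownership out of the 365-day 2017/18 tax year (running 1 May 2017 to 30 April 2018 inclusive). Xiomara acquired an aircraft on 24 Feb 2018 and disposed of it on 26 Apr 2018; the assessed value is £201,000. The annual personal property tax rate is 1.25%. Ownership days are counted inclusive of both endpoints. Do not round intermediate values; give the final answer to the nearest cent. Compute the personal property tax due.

Days held (24 Feb – 26 Apr 2018): 62 out of 365
Tax = £201,000 × 1.25% × 62/365 = £426.7808

£426.78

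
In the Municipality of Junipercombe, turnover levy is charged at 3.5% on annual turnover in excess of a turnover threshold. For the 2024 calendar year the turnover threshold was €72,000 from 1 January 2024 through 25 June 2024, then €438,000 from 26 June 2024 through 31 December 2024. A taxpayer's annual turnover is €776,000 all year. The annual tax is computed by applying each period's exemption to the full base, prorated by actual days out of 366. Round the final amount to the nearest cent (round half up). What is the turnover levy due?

€18,025.00

1 January – 25 June 2024: 177 days, exemption €72,000 → (€776,000 − €72,000) × 3.5% × 177/366 = €11,916.0656
26 June – 31 December 2024: 189 days, exemption €438,000 → (€776,000 − €438,000) × 3.5% × 189/366 = €6,108.9344
Total = €18,025.0000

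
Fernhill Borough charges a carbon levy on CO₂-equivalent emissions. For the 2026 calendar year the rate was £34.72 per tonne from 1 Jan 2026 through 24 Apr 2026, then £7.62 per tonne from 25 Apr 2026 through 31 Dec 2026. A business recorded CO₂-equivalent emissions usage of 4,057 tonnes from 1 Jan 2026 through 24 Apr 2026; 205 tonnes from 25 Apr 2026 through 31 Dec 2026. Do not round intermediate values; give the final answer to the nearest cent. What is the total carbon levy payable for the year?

1 Jan – 24 Apr 2026: 4,057 tonnes at £34.72/tonne → £140,859.04
25 Apr – 31 Dec 2026: 205 tonnes at £7.62/tonne → £1,562.10

£142,421.14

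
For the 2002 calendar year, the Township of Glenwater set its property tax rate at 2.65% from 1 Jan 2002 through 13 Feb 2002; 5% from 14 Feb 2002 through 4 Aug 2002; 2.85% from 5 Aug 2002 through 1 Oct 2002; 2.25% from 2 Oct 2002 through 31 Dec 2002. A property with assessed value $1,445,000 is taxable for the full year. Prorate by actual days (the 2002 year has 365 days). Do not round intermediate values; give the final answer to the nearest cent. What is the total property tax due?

1 Jan – 13 Feb 2002: 44 days at 2.65% → $1,445,000 × 2.65% × 44/365 = $4,616.0822
14 Feb – 4 Aug 2002: 172 days at 5% → $1,445,000 × 5% × 172/365 = $34,046.5753
5 Aug – 1 Oct 2002: 58 days at 2.85% → $1,445,000 × 2.85% × 58/365 = $6,544.0685
2 Oct – 31 Dec 2002: 91 days at 2.25% → $1,445,000 × 2.25% × 91/365 = $8,105.8562
Total = $53,312.5822

$53,312.58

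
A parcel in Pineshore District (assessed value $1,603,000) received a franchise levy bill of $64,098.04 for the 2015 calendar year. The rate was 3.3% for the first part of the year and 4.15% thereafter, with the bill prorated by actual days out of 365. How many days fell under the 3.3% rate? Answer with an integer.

65 days

Let d = days at the first rate; then 365 − d days at the second rate.
$1,603,000 × [3.3%·d + 4.15%·(365−d)] / 365 = $64,098.04
Solving gives d = 65, so the new rate took effect on 7 Mar 2015.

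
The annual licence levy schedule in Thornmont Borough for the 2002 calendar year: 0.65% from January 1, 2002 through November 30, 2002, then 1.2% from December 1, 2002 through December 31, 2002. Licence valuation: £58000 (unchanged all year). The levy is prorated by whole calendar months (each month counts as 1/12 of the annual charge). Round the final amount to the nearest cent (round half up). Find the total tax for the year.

£403.58

January 1 – November 30, 2002: 11 months at 0.65% → £58000 × 0.65% × 11/12 = £345.5833
December 1 – December 31, 2002: 1 month at 1.2% → £58000 × 1.2% × 1/12 = £58.0000
Total = £403.5833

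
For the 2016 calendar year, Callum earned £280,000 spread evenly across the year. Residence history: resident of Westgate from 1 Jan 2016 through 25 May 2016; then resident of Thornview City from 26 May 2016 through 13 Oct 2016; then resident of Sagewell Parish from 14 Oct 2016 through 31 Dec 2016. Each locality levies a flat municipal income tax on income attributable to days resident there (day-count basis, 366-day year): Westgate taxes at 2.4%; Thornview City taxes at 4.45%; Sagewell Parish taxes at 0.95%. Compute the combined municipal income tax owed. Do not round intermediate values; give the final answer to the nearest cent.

£8,054.97

Westgate, 1 Jan – 25 May 2016: 146 days → £280,000 × 2.4% × 146/366 = £2,680.6557
Thornview City, 26 May – 13 Oct 2016: 141 days → £280,000 × 4.45% × 141/366 = £4,800.1639
Sagewell Parish, 14 Oct – 31 Dec 2016: 79 days → £280,000 × 0.95% × 79/366 = £574.1530
Total = £8,054.9727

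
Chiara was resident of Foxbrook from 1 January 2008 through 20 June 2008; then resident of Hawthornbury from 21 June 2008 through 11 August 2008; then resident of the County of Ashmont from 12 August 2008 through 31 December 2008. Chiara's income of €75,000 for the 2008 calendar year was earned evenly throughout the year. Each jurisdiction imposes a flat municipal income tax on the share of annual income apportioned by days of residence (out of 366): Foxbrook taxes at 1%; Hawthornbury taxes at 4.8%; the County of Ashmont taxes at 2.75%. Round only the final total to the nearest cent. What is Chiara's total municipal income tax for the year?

€1,664.14

Foxbrook, 1 January – 20 June 2008: 172 days → €75,000 × 1% × 172/366 = €352.4590
Hawthornbury, 21 June – 11 August 2008: 52 days → €75,000 × 4.8% × 52/366 = €511.4754
The County of Ashmont, 12 August – 31 December 2008: 142 days → €75,000 × 2.75% × 142/366 = €800.2049
Total = €1,664.1393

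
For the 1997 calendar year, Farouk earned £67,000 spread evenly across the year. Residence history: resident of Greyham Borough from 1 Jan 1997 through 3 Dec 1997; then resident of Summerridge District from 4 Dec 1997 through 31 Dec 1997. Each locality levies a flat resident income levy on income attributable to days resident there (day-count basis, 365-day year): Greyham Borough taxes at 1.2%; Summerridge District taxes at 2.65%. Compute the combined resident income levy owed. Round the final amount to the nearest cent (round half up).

Greyham Borough, 1 Jan – 3 Dec 1997: 337 days → £67,000 × 1.2% × 337/365 = £742.3233
Summerridge District, 4 Dec – 31 Dec 1997: 28 days → £67,000 × 2.65% × 28/365 = £136.2027
Total = £878.5260

£878.53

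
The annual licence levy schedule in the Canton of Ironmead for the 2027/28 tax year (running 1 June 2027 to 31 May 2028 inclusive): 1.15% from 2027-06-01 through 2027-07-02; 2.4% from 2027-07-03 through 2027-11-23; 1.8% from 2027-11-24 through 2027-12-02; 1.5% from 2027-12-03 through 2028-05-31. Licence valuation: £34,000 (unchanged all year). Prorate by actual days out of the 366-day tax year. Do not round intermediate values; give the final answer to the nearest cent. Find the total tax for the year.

£622.50

2027-06-01 to 2027-07-02: 32 days at 1.15% → £34,000 × 1.15% × 32/366 = £34.1858
2027-07-03 to 2027-11-23: 144 days at 2.4% → £34,000 × 2.4% × 144/366 = £321.0492
2027-11-24 to 2027-12-02: 9 days at 1.8% → £34,000 × 1.8% × 9/366 = £15.0492
2027-12-03 to 2028-05-31: 181 days at 1.5% → £34,000 × 1.5% × 181/366 = £252.2131
Total = £622.4973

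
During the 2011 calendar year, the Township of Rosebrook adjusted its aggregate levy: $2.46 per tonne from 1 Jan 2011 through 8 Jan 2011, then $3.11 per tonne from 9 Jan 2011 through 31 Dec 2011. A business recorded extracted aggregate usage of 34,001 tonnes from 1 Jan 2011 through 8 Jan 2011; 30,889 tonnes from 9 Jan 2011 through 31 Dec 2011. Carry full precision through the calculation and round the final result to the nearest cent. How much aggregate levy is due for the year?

1 Jan – 8 Jan 2011: 34,001 tonnes at $2.46/tonne → $83,642.46
9 Jan – 31 Dec 2011: 30,889 tonnes at $3.11/tonne → $96,064.79

$179,707.25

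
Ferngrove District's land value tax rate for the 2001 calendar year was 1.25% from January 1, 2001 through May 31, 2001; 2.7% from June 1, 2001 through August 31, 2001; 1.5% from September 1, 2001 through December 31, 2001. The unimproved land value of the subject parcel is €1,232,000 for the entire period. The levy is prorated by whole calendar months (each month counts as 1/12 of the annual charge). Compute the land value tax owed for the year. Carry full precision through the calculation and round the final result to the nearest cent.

January 1 – May 31, 2001: 5 months at 1.25% → €1,232,000 × 1.25% × 5/12 = €6,416.6667
June 1 – August 31, 2001: 3 months at 2.7% → €1,232,000 × 2.7% × 3/12 = €8,316.0000
September 1 – December 31, 2001: 4 months at 1.5% → €1,232,000 × 1.5% × 4/12 = €6,160.0000
Total = €20,892.6667

€20,892.67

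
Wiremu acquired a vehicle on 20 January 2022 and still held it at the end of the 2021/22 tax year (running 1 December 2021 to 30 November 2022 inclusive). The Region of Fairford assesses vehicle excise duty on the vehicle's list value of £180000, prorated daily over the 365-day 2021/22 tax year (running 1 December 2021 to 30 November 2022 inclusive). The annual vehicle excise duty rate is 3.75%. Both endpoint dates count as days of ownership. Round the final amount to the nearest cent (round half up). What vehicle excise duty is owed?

Days held (20 January – 30 November 2022): 315 out of 365
Tax = £180000 × 3.75% × 315/365 = £5825.3425

£5825.34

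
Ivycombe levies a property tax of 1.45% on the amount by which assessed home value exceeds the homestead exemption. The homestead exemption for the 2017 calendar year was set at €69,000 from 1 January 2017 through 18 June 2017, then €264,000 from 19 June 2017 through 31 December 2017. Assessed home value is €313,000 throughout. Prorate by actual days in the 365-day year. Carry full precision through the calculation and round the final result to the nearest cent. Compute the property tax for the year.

€2,019.67

1 January – 18 June 2017: 169 days, exemption €69,000 → (€313,000 − €69,000) × 1.45% × 169/365 = €1,638.1425
19 June – 31 December 2017: 196 days, exemption €264,000 → (€313,000 − €264,000) × 1.45% × 196/365 = €381.5288
Total = €2,019.6712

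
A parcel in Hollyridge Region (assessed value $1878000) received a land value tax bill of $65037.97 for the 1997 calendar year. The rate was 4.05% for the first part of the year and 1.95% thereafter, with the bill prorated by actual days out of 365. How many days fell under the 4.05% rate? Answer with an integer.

Let d = days at the first rate; then 365 − d days at the second rate.
$1878000 × [4.05%·d + 1.95%·(365−d)] / 365 = $65037.97
Solving gives d = 263, so the new rate took effect on 21 September 1997.

263 days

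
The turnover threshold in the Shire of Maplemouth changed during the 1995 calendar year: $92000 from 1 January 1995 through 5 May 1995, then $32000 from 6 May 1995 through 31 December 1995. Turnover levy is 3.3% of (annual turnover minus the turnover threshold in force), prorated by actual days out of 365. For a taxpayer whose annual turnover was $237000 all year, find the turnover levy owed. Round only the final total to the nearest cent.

1 January – 5 May 1995: 125 days, exemption $92000 → ($237000 − $92000) × 3.3% × 125/365 = $1638.6986
6 May – 31 December 1995: 240 days, exemption $32000 → ($237000 − $32000) × 3.3% × 240/365 = $4448.2192
Total = $6086.9178

$6086.92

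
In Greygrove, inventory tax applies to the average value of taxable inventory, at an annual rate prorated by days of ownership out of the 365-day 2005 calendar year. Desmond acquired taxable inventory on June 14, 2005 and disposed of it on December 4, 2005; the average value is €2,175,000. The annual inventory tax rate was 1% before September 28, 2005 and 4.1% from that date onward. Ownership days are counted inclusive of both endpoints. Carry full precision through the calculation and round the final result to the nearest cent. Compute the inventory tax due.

June 14 – September 27, 2005: 106 days at 1% → €2,175,000 × 1% × 106/365 = €6,316.4384
September 28 – December 4, 2005: 68 days at 4.1% → €2,175,000 × 4.1% × 68/365 = €16,613.4247
Total = €22,929.8630

€22,929.86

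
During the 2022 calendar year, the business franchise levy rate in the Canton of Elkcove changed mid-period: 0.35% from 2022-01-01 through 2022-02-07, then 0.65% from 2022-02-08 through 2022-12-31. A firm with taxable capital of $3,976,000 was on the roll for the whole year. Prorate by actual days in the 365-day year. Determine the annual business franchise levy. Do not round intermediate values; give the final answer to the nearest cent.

$24,602.18

2022-01-01 to 2022-02-07: 38 days at 0.35% → $3,976,000 × 0.35% × 38/365 = $1,448.7890
2022-02-08 to 2022-12-31: 327 days at 0.65% → $3,976,000 × 0.65% × 327/365 = $23,153.3918
Total = $24,602.1808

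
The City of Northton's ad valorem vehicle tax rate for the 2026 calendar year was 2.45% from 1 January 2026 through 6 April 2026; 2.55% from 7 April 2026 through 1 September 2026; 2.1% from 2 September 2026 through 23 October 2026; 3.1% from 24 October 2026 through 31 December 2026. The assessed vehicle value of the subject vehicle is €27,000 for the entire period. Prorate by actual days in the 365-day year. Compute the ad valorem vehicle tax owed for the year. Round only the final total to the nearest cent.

1 January – 6 April 2026: 96 days at 2.45% → €27,000 × 2.45% × 96/365 = €173.9836
7 April – 1 September 2026: 148 days at 2.55% → €27,000 × 2.55% × 148/365 = €279.1726
2 September – 23 October 2026: 52 days at 2.1% → €27,000 × 2.1% × 52/365 = €80.7781
24 October – 31 December 2026: 69 days at 3.1% → €27,000 × 3.1% × 69/365 = €158.2274
Total = €692.1616

€692.16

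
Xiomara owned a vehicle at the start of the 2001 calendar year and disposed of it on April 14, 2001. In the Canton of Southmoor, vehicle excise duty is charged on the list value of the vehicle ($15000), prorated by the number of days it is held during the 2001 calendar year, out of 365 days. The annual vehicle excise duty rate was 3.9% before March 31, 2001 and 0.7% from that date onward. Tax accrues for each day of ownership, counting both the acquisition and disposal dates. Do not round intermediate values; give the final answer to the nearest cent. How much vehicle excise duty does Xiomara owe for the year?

January 1 – March 30, 2001: 89 days at 3.9% → $15000 × 3.9% × 89/365 = $142.6438
March 31 – April 14, 2001: 15 days at 0.7% → $15000 × 0.7% × 15/365 = $4.3151
Total = $146.9589

$146.96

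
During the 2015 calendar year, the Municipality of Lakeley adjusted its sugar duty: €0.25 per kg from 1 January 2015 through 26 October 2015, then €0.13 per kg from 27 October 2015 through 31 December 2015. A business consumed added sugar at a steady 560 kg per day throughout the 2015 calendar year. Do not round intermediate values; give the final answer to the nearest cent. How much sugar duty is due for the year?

€46,664.80

1 January – 26 October 2015: 299 days × 560 kg/day = 167,440 kg at €0.25/kg → €41,860.00
27 October – 31 December 2015: 66 days × 560 kg/day = 36,960 kg at €0.13/kg → €4,804.80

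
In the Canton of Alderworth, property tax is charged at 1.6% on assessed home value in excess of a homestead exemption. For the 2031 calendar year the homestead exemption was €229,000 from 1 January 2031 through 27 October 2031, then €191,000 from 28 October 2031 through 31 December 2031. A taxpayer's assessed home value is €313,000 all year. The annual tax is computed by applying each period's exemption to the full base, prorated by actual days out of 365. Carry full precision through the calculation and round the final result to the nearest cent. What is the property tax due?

1 January – 27 October 2031: 300 days, exemption €229,000 → (€313,000 − €229,000) × 1.6% × 300/365 = €1,104.6575
28 October – 31 December 2031: 65 days, exemption €191,000 → (€313,000 − €191,000) × 1.6% × 65/365 = €347.6164
Total = €1,452.2740

€1,452.27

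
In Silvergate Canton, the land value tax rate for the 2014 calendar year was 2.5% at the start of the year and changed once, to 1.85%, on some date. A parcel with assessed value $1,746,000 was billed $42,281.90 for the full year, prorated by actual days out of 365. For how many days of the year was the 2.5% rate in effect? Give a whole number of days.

Let d = days at the first rate; then 365 − d days at the second rate.
$1,746,000 × [2.5%·d + 1.85%·(365−d)] / 365 = $42,281.90
Solving gives d = 321, so the new rate took effect on 18 Nov 2014.

321 days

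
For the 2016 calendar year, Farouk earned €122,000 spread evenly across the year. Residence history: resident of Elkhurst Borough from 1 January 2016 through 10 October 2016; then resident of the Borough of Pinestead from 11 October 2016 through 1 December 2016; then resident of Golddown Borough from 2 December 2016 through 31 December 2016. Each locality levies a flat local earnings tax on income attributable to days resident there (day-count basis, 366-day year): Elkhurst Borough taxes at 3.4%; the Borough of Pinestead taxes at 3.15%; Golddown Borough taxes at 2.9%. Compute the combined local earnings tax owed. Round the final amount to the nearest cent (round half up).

€4,054.67

Elkhurst Borough, 1 January – 10 October 2016: 284 days → €122,000 × 3.4% × 284/366 = €3,218.6667
The Borough of Pinestead, 11 October – 1 December 2016: 52 days → €122,000 × 3.15% × 52/366 = €546.0000
Golddown Borough, 2 December – 31 December 2016: 30 days → €122,000 × 2.9% × 30/366 = €290.0000
Total = €4,054.6667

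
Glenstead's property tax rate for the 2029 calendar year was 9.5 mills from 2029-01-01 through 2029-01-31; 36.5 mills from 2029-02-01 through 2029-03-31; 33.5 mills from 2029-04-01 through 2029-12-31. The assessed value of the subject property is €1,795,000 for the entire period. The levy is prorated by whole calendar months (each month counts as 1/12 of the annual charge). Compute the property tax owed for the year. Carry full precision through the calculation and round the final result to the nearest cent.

€57,440.00

2029-01-01 to 2029-01-31: 1 month at 9.5 mills → €1,795,000 × 0.95% × 1/12 = €1,421.0417
2029-02-01 to 2029-03-31: 2 months at 36.5 mills → €1,795,000 × 3.65% × 2/12 = €10,919.5833
2029-04-01 to 2029-12-31: 9 months at 33.5 mills → €1,795,000 × 3.35% × 9/12 = €45,099.3750
Total = €57,440.0000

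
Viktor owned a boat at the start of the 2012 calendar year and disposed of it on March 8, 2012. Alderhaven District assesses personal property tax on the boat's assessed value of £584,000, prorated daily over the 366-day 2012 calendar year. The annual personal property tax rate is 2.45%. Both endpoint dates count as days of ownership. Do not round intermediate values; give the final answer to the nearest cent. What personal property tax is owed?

Days held (January 1 – March 8, 2012): 68 out of 366
Tax = £584,000 × 2.45% × 68/366 = £2,658.3169

£2,658.32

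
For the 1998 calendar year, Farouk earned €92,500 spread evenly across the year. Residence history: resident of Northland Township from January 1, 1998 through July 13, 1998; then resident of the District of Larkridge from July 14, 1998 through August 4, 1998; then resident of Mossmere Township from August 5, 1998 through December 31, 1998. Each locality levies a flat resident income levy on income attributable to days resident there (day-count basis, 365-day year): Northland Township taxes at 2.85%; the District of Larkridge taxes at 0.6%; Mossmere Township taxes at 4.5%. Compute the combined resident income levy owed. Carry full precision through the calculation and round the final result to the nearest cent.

Northland Township, January 1 – July 13, 1998: 194 days → €92,500 × 2.85% × 194/365 = €1,401.1849
The District of Larkridge, July 14 – August 4, 1998: 22 days → €92,500 × 0.6% × 22/365 = €33.4521
Mossmere Township, August 5 – December 31, 1998: 149 days → €92,500 × 4.5% × 149/365 = €1,699.2123
Total = €3,133.8493

€3,133.85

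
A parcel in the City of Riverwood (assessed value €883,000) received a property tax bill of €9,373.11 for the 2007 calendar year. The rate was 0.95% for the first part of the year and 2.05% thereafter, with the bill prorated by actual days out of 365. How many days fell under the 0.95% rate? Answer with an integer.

Let d = days at the first rate; then 365 − d days at the second rate.
€883,000 × [0.95%·d + 2.05%·(365−d)] / 365 = €9,373.11
Solving gives d = 328, so the new rate took effect on 25 Nov 2007.

328 days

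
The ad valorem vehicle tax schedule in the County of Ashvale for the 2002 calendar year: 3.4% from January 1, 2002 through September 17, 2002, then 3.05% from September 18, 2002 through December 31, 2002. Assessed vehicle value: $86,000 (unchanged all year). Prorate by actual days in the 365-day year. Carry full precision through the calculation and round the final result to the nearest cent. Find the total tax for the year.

$2,837.41

January 1 – September 17, 2002: 260 days at 3.4% → $86,000 × 3.4% × 260/365 = $2,082.8493
September 18 – December 31, 2002: 105 days at 3.05% → $86,000 × 3.05% × 105/365 = $754.5616
Total = $2,837.4110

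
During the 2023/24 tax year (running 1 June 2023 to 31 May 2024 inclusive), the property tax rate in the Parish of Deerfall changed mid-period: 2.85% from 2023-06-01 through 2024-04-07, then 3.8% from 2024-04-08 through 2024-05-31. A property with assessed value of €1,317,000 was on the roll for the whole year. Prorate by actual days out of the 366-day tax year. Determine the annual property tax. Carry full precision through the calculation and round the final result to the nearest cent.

€39,380.46

2023-06-01 to 2024-04-07: 312 days at 2.85% → €1,317,000 × 2.85% × 312/366 = €31,996.6230
2024-04-08 to 2024-05-31: 54 days at 3.8% → €1,317,000 × 3.8% × 54/366 = €7,383.8361
Total = €39,380.4590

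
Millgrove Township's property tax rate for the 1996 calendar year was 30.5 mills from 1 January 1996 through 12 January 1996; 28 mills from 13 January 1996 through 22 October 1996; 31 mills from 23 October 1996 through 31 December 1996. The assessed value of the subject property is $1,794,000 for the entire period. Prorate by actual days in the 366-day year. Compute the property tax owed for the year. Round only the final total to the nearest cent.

1 January – 12 January 1996: 12 days at 30.5 mills → $1,794,000 × 3.05% × 12/366 = $1,794.0000
13 January – 22 October 1996: 284 days at 28 mills → $1,794,000 × 2.8% × 284/366 = $38,977.8361
23 October – 31 December 1996: 70 days at 31 mills → $1,794,000 × 3.1% × 70/366 = $10,636.5574
Total = $51,408.3934

$51,408.39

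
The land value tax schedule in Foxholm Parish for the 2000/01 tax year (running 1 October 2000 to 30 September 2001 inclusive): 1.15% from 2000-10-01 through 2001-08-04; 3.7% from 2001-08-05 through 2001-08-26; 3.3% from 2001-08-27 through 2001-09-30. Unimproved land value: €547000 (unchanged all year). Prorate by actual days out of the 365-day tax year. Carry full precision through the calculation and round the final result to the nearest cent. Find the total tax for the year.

€8258.95

2000-10-01 to 2001-08-04: 308 days at 1.15% → €547000 × 1.15% × 308/365 = €5308.1479
2001-08-05 to 2001-08-26: 22 days at 3.7% → €547000 × 3.7% × 22/365 = €1219.8849
2001-08-27 to 2001-09-30: 35 days at 3.3% → €547000 × 3.3% × 35/365 = €1730.9178
Total = €8258.9507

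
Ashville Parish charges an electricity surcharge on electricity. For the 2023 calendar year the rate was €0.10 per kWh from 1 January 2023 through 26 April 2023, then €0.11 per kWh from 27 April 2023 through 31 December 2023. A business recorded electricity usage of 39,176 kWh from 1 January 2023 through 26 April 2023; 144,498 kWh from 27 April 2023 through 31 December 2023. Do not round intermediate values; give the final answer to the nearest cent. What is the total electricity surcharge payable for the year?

€19812.38

1 January – 26 April 2023: 39,176 kWh at €0.10/kWh → €3917.60
27 April – 31 December 2023: 144,498 kWh at €0.11/kWh → €15894.78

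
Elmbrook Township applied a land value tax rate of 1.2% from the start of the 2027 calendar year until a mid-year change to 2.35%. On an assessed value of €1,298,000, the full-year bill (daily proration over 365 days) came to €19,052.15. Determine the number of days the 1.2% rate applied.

280 days

Let d = days at the first rate; then 365 − d days at the second rate.
€1,298,000 × [1.2%·d + 2.35%·(365−d)] / 365 = €19,052.15
Solving gives d = 280, so the new rate took effect on 8 Oct 2027.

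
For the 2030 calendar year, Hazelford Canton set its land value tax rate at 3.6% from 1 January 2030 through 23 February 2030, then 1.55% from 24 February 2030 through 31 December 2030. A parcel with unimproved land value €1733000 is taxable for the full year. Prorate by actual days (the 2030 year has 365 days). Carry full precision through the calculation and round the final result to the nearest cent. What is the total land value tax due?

1 January – 23 February 2030: 54 days at 3.6% → €1733000 × 3.6% × 54/365 = €9230.0055
24 February – 31 December 2030: 311 days at 1.55% → €1733000 × 1.55% × 311/365 = €22887.4699
Total = €32117.4753

€32117.48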